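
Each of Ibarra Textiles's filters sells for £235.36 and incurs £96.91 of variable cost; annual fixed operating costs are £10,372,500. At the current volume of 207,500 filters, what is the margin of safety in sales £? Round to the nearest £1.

Each unit contributes £235.36 − £96.91 = £138.45. Break-even units = £10,372,500 ÷ £138.45 = 74,918.74; break-even revenue = 74,918.74 × £235.36 = £17,632,875.41.
Current sales = 207,500 × £235.36 = £48,837,200.00.
Margin of safety = £48,837,200.00 − £17,632,875.41 = £31,204,325.

£31,204,325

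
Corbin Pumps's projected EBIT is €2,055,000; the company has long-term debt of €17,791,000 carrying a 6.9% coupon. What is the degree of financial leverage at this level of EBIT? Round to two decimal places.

2.48

Annual interest charges come to €1,227,579.00.
DFL = EBIT ÷ (EBIT − I) = €2,055,000 ÷ (€2,055,000 − €1,227,579.00) = €2,055,000 ÷ €827,421.00 = 2.4836.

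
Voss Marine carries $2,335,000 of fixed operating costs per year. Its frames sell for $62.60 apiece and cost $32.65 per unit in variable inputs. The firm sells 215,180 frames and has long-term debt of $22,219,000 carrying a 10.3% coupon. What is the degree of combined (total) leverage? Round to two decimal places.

Contribution at this volume is 215,180 × $29.95 = $6,444,641.00.
Subtracting fixed costs: EBIT = $6,444,641.00 − $2,335,000 = $4,109,641.00. Interest = $2,288,557.00, so EBIT − I = $1,821,084.00.
DCL = contribution ÷ (EBIT − I) = $6,444,641.00 ÷ $1,821,084.00 = 3.5389.

3.54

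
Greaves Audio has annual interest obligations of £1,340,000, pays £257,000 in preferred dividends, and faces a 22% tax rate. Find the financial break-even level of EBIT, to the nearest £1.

Preferred dividends are paid after tax, so their pre-tax equivalent is £257,000 ÷ (1 − 0.22) = £329,487.18.
EPS = 0 when EBIT covers interest plus the pre-tax preferred burden: £1,340,000 + £329,487.18 = £1,669,487.18.

£1,669,487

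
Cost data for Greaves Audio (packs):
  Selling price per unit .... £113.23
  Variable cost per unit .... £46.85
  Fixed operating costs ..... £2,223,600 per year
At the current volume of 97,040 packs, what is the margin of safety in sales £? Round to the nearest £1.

£7,194,856

Unit CM = price − variable cost = £113.23 − £46.85 = £66.38. Break-even units = £2,223,600 ÷ £66.38 = 33,498.04; break-even revenue = 33,498.04 × £113.23 = £3,792,983.25.
Actual sales revenue = 97,040 × £113.23 = £10,987,839.20.
Margin of safety = £10,987,839.20 − £3,792,983.25 = £7,194,856.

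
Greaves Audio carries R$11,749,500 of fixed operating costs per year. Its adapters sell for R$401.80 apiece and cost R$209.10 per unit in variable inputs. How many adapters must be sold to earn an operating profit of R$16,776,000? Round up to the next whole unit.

Contribution margin per unit = R$401.80 − R$209.10 = R$192.70.
Units = (FC + target) / CM = (R$11,749,500 + R$16,776,000) / R$192.70 = 148,030.62, so 148,031 adapters.

148,031 adapters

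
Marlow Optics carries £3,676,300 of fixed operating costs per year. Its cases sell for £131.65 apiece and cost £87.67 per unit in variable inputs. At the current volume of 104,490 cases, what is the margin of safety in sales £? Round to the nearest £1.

£2,751,450

Unit CM = price − variable cost = £131.65 − £87.67 = £43.98. Break-even units = £3,676,300 ÷ £43.98 = 83,590.27; break-even revenue = 83,590.27 × £131.65 = £11,004,658.82.
Current sales = 104,490 × £131.65 = £13,756,108.50.
Margin of safety = £13,756,108.50 − £11,004,658.82 = £2,751,450.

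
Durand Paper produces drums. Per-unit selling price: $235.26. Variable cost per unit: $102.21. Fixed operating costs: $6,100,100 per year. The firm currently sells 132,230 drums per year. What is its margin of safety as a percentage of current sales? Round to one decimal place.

65.3%

Contribution margin per unit = $235.26 − $102.21 = $133.05. Break-even units = $6,100,100 ÷ $133.05 = 45,848.18; break-even revenue = 45,848.18 × $235.26 = $10,786,242.21.
Current sales = 132,230 × $235.26 = $31,108,429.80.
Margin of safety = ($31,108,429.80 − $10,786,242.21) ÷ $31,108,429.80 = 65.3%.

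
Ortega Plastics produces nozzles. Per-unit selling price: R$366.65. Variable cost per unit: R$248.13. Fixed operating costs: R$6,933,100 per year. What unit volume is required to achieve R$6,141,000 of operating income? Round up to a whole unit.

110,312 nozzles

Each unit contributes R$366.65 − R$248.13 = R$118.52.
Required volume = (fixed costs + target profit) ÷ CM = (R$6,933,100 + R$6,141,000) ÷ R$118.52 = 110,311.34, so 110,312 nozzles.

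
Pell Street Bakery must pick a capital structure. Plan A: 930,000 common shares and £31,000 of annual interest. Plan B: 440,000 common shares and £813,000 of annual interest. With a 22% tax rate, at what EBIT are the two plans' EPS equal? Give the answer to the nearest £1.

£1,515,204

Set EPS_A = EPS_B: (EBIT − £31,000)(1 − 0.22) ÷ 930,000 = (EBIT − £813,000)(1 − 0.22) ÷ 440,000.
Cancelling (1 − t) and cross-multiplying: 440,000·(EBIT − 31,000) = 930,000·(EBIT − 813,000).
Solving, EBIT = (813,000·930,000 − 31,000·440,000) / (930,000 − 440,000) = 742,450,000,000 / 490,000 = 1,515,204.08.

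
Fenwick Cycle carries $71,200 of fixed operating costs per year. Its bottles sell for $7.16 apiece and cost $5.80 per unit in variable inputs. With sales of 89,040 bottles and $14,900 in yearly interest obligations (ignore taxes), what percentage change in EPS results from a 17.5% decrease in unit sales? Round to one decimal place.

Total contribution margin = 89,040 × $1.36 = $121,094.40.
Operating income = contribution − fixed costs = $121,094.40 − $71,200 = $49,894.40.
After interest of $14,900.00, pre-tax earnings = $34,994.40.
Degree of combined leverage = contribution ÷ (EBIT − I) = $121,094.40 ÷ $34,994.40 = 3.4604.
%ΔEPS = DCL × %ΔSales = 3.4604 × -17.5% = -60.6%.

-60.6%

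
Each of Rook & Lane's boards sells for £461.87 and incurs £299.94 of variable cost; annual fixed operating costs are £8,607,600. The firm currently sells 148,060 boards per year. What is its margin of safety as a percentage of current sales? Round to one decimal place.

Unit CM = price − variable cost = £461.87 − £299.94 = £161.93. Break-even units = £8,607,600 ÷ £161.93 = 53,156.30; break-even revenue = 53,156.30 × £461.87 = £24,551,301.25.
Actual sales revenue = 148,060 × £461.87 = £68,384,472.20.
Margin of safety = (£68,384,472.20 − £24,551,301.25) ÷ £68,384,472.20 = 64.1%.

64.1%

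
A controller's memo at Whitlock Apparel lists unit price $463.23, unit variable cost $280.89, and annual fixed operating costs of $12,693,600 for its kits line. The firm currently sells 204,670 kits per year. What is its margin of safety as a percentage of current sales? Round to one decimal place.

66.0%

Each unit contributes $463.23 − $280.89 = $182.34. Break-even units = $12,693,600 ÷ $182.34 = 69,615.00; break-even revenue = 69,615.00 × $463.23 = $32,247,758.74.
Actual sales revenue = 204,670 × $463.23 = $94,809,284.10.
Margin of safety = ($94,809,284.10 − $32,247,758.74) ÷ $94,809,284.10 = 66.0%.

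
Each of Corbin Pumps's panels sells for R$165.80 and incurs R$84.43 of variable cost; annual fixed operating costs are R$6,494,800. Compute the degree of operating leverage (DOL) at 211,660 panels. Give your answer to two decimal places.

Contribution at this volume is 211,660 × R$81.37 = R$17,222,774.20.
EBIT = R$17,222,774.20 − R$6,494,800 = R$10,727,974.20.
Degree of operating leverage = R$17,222,774.20 / R$10,727,974.20 = 1.6054.

1.61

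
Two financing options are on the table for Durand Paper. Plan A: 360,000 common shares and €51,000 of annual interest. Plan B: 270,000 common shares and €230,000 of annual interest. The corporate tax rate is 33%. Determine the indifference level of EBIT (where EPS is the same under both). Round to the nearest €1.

€767,000

Set EPS_A = EPS_B: (EBIT − €51,000)(1 − 0.33) ÷ 360,000 = (EBIT − €230,000)(1 − 0.33) ÷ 270,000.
The (1 − t) factor cancels: (EBIT − 51,000) × 270,000 = (EBIT − 230,000) × 360,000.
Solving, EBIT = (230,000·360,000 − 51,000·270,000) / (360,000 − 270,000) = 69,030,000,000 / 90,000 = 767,000.00.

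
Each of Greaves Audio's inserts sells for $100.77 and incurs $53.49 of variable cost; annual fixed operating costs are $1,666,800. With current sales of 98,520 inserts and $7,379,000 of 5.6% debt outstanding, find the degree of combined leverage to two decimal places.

At 98,520 units, contribution = 98,520 × $47.28 = $4,658,025.60.
EBIT = $4,658,025.60 − $1,666,800 = $2,991,225.60. Interest = $413,224.00.
DOL = $4,658,025.60 ÷ $2,991,225.60 = 1.5572; DFL = $2,991,225.60 ÷ $2,578,001.60 = 1.1603.
Combined leverage = 1.5572 × 1.1603 = 1.8068.

1.81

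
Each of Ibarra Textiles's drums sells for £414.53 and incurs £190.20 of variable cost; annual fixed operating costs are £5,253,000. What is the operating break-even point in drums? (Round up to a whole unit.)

23,417 drums

Each unit contributes £414.53 − £190.20 = £224.33.
Units to break even: £5,253,000 ÷ £224.33 = 23,416.40, rounded up to 23,417.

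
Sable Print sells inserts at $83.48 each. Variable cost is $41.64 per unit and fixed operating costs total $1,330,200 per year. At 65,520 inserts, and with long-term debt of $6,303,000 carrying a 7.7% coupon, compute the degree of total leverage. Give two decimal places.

Contribution at this volume is 65,520 × $41.84 = $2,741,356.80.
Operating income = contribution − fixed costs = $2,741,356.80 − $1,330,200 = $1,411,156.80. Interest = $485,331.00.
DOL = $2,741,356.80 ÷ $1,411,156.80 = 1.9426; DFL = $1,411,156.80 ÷ $925,825.80 = 1.5242.
Combined leverage = 1.9426 × 1.5242 = 2.9609.

2.96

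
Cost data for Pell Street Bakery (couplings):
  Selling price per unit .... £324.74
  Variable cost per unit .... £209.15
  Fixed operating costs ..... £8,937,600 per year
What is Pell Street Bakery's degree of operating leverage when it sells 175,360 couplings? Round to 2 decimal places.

1.79

Contribution at this volume is 175,360 × £115.59 = £20,269,862.40.
EBIT = £20,269,862.40 − £8,937,600 = £11,332,262.40.
So DOL = total CM / EBIT = £20,269,862.40 / £11,332,262.40 = 1.7887.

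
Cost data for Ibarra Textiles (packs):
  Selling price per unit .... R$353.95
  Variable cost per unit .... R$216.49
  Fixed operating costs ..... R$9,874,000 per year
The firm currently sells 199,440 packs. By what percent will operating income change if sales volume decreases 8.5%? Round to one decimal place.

-13.3%

Contribution at this volume is 199,440 × R$137.46 = R$27,415,022.40.
Operating income = contribution − fixed costs = R$27,415,022.40 − R$9,874,000 = R$17,541,022.40.
DOL = contribution ÷ EBIT = R$27,415,022.40 ÷ R$17,541,022.40 = 1.5629.
%ΔEBIT = DOL × %ΔSales = 1.5629 × -8.5% = -13.3%.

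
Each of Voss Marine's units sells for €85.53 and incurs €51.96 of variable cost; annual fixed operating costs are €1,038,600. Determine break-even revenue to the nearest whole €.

Contribution margin per unit = €85.53 − €51.96 = €33.57, a CM ratio of €33.57 ÷ €85.53 = 0.3925.
Break-even sales = FC ÷ CM ratio = €1,038,600 × €85.53 / €33.57 = €2,646,156.

€2,646,156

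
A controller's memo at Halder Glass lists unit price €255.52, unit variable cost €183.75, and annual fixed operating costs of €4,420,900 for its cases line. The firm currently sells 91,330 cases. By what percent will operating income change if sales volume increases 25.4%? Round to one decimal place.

Total contribution margin = 91,330 × €71.77 = €6,554,754.10.
Operating income = contribution − fixed costs = €6,554,754.10 − €4,420,900 = €2,133,854.10.
So DOL = total CM / EBIT = €6,554,754.10 / €2,133,854.10 = 3.0718.
Operating income changes by 3.0718 × +25.4% = +78.0%.

+78.0%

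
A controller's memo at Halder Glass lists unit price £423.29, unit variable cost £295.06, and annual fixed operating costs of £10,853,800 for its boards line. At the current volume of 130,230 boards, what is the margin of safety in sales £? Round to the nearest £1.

£19,296,428

Unit CM = price − variable cost = £423.29 − £295.06 = £128.23. Break-even units = £10,853,800 ÷ £128.23 = 84,643.22; break-even revenue = 84,643.22 × £423.29 = £35,828,628.26.
Actual sales revenue = 130,230 × £423.29 = £55,125,056.70.
Margin of safety = £55,125,056.70 − £35,828,628.26 = £19,296,428.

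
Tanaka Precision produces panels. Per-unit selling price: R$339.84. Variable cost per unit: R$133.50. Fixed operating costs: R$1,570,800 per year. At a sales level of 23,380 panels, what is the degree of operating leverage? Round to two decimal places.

Total contribution margin = 23,380 × R$206.34 = R$4,824,229.20.
Subtracting fixed costs: EBIT = R$4,824,229.20 − R$1,570,800 = R$3,253,429.20.
Degree of operating leverage = R$4,824,229.20 / R$3,253,429.20 = 1.4828.

1.48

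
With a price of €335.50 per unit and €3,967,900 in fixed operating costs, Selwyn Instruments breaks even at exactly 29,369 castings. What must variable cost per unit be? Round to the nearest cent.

At break-even, FC = Q × (P − VC), so P − VC = €3,967,900 ÷ 29,369 = €135.1050.
Hence VC = price − CM = €335.50 − €135.1050 = €200.39.

€200.39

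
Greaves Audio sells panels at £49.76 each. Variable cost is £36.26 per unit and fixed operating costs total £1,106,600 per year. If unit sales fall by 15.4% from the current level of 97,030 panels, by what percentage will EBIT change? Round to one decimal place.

-99.2%

Total contribution margin = 97,030 × £13.50 = £1,309,905.00.
Subtracting fixed costs: EBIT = £1,309,905.00 − £1,106,600 = £203,305.00.
Degree of operating leverage = £1,309,905.00 / £203,305.00 = 6.4431.
Operating income changes by 6.4431 × -15.4% = -99.2%.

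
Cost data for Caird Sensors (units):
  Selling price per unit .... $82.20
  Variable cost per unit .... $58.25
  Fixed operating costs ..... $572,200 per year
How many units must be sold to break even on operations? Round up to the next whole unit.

Contribution margin per unit = $82.20 − $58.25 = $23.95.
Break-even Q = $572,200 / $23.95 = 23,891.44 → 23,892 units.

23,892 units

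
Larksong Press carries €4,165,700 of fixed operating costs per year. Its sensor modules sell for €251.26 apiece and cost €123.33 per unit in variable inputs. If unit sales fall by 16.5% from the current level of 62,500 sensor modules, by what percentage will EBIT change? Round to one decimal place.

-34.4%

At 62,500 units, contribution = 62,500 × €127.93 = €7,995,625.00.
EBIT = €7,995,625.00 − €4,165,700 = €3,829,925.00.
Degree of operating leverage = €7,995,625.00 / €3,829,925.00 = 2.0877.
Operating income changes by 2.0877 × -16.5% = -34.4%.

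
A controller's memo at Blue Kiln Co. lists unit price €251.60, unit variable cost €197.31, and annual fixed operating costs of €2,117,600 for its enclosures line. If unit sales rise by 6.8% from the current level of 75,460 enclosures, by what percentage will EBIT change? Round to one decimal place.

+14.1%

Total contribution margin = 75,460 × €54.29 = €4,096,723.40.
Operating income = contribution − fixed costs = €4,096,723.40 − €2,117,600 = €1,979,123.40.
So DOL = total CM / EBIT = €4,096,723.40 / €1,979,123.40 = 2.0700.
So EBIT moves 2.0700 × (+6.8%) = +14.1%.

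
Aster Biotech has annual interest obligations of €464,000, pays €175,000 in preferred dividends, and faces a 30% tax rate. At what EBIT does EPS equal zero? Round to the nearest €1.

Grossing the preferred dividend up to pre-tax terms: €175,000 / (1 − 0.30) = €250,000.00.
EPS = 0 when EBIT covers interest plus the pre-tax preferred burden: €464,000 + €250,000.00 = €714,000.00.

€714,000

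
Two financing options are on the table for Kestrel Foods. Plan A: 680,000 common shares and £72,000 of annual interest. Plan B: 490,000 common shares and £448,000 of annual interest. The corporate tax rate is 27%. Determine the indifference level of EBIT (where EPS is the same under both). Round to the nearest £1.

£1,417,684

Set EPS_A = EPS_B: (EBIT − £72,000)(1 − 0.27) ÷ 680,000 = (EBIT − £448,000)(1 − 0.27) ÷ 490,000.
Cancelling (1 − t) and cross-multiplying: 490,000·(EBIT − 72,000) = 680,000·(EBIT − 448,000).
EBIT × (680,000 − 490,000) = 448,000 × 680,000 − 72,000 × 490,000 = 269,360,000,000, so EBIT = 269,360,000,000 ÷ 190,000 = 1,417,684.21.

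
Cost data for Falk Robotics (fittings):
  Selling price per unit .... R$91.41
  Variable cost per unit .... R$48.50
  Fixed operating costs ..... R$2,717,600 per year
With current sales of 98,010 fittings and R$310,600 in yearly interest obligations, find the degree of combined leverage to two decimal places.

Total contribution margin = 98,010 × R$42.91 = R$4,205,609.10.
Operating income = contribution − fixed costs = R$4,205,609.10 − R$2,717,600 = R$1,488,009.10. Interest = R$310,600.00.
DOL = R$4,205,609.10 ÷ R$1,488,009.10 = 2.8263; DFL = R$1,488,009.10 ÷ R$1,177,409.10 = 1.2638.
DCL = DOL × DFL = 2.8263 × 1.2638 = 3.5719.

3.57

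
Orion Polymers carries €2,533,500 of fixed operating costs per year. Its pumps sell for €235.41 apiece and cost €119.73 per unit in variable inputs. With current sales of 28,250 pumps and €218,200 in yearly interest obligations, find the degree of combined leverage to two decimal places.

6.33

At 28,250 units, contribution = 28,250 × €115.68 = €3,267,960.00.
EBIT = €3,267,960.00 − €2,533,500 = €734,460.00. Interest = €218,200.00, so EBIT − I = €516,260.00.
Degree of total leverage = total CM / (EBIT − interest) = €3,267,960.00 / €516,260.00 = 6.3301.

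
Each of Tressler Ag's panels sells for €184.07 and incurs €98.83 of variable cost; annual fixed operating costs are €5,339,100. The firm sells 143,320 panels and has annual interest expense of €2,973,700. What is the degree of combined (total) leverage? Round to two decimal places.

3.13

At 143,320 units, contribution = 143,320 × €85.24 = €12,216,596.80.
EBIT = €12,216,596.80 − €5,339,100 = €6,877,496.80. Interest = €2,973,700.00, so EBIT − I = €3,903,796.80.
DCL = contribution ÷ (EBIT − I) = €12,216,596.80 ÷ €3,903,796.80 = 3.1294.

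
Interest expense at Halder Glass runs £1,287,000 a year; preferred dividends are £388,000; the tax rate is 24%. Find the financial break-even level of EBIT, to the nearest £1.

Preferred dividends are paid after tax, so their pre-tax equivalent is £388,000 ÷ (1 − 0.24) = £510,526.32.
Financial break-even EBIT = interest + D_p ÷ (1 − t) = £1,287,000 + £510,526.32 = £1,797,526.32.

£1,797,526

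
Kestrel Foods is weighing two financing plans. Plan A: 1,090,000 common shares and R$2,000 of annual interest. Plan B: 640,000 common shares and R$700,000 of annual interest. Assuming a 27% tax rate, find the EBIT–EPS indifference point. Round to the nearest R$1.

R$1,692,711

Set EPS_A = EPS_B: (EBIT − R$2,000)(1 − 0.27) ÷ 1,090,000 = (EBIT − R$700,000)(1 − 0.27) ÷ 640,000.
The (1 − t) factor cancels: (EBIT − 2,000) × 640,000 = (EBIT − 700,000) × 1,090,000.
EBIT × (1,090,000 − 640,000) = 700,000 × 1,090,000 − 2,000 × 640,000 = 761,720,000,000, so EBIT = 761,720,000,000 ÷ 450,000 = 1,692,711.11.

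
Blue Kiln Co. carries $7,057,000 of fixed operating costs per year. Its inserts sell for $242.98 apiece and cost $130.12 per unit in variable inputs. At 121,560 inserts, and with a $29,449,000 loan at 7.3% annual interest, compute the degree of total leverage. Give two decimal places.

3.04

At 121,560 units, contribution = 121,560 × $112.86 = $13,719,261.60.
Subtracting fixed costs: EBIT = $13,719,261.60 − $7,057,000 = $6,662,261.60. Interest = $2,149,777.00, so EBIT − I = $4,512,484.60.
Degree of total leverage = total CM / (EBIT − interest) = $13,719,261.60 / $4,512,484.60 = 3.0403.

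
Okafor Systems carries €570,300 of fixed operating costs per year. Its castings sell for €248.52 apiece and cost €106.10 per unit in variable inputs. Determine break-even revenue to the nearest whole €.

CM per unit = €248.52 − €106.10 = €142.42; CM ratio = €142.42 / €248.52 = 0.5731.
Break-even revenue = fixed costs × price ÷ CM = €570,300 × €248.52 ÷ €142.42 = €995,162.

€995,162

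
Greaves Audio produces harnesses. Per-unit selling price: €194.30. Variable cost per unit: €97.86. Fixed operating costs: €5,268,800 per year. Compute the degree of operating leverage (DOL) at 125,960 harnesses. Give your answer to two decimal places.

1.77

Total contribution margin = 125,960 × €96.44 = €12,147,582.40.
Operating income = contribution − fixed costs = €12,147,582.40 − €5,268,800 = €6,878,782.40.
DOL = contribution ÷ EBIT = €12,147,582.40 ÷ €6,878,782.40 = 1.7659.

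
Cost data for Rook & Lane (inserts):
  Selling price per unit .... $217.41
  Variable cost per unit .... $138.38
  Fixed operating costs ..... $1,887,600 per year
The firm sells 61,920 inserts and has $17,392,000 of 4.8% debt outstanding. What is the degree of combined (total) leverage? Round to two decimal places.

Contribution at this volume is 61,920 × $79.03 = $4,893,537.60.
Operating income = contribution − fixed costs = $4,893,537.60 − $1,887,600 = $3,005,937.60. Interest = $834,816.00.
DOL = $4,893,537.60 ÷ $3,005,937.60 = 1.6280; DFL = $3,005,937.60 ÷ $2,171,121.60 = 1.3845.
Combined leverage = 1.6280 × 1.3845 = 2.2540.

2.25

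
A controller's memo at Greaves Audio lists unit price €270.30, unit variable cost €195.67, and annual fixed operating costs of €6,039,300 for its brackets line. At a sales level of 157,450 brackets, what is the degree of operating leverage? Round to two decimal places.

2.06

Total contribution margin = 157,450 × €74.63 = €11,750,493.50.
Subtracting fixed costs: EBIT = €11,750,493.50 − €6,039,300 = €5,711,193.50.
DOL = contribution ÷ EBIT = €11,750,493.50 ÷ €5,711,193.50 = 2.0574.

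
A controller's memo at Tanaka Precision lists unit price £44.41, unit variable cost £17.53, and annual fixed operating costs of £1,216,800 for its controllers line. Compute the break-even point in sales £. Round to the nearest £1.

CM per unit = £44.41 − £17.53 = £26.88; CM ratio = £26.88 / £44.41 = 0.6053.
Break-even sales = FC ÷ CM ratio = £1,216,800 × £44.41 / £26.88 = £2,010,346.

£2,010,346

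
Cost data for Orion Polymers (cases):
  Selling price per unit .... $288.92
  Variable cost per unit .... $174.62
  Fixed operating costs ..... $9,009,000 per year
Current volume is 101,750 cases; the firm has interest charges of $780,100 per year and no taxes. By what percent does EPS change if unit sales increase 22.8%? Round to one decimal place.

At 101,750 units, contribution = 101,750 × $114.30 = $11,630,025.00.
Operating income = contribution − fixed costs = $11,630,025.00 − $9,009,000 = $2,621,025.00.
After interest of $780,100.00, pre-tax earnings = $1,840,925.00.
DCL = total CM / (EBIT − I) = $11,630,025.00 / $1,840,925.00 = 6.3175.
%ΔEPS = DCL × %ΔSales = 6.3175 × +22.8% = +144.0%.

+144.0%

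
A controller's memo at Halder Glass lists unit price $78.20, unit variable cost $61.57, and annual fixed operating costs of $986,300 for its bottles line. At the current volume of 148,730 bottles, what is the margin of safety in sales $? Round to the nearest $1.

Each unit contributes $78.20 − $61.57 = $16.63. Break-even units = $986,300 ÷ $16.63 = 59,308.48; break-even revenue = 59,308.48 × $78.20 = $4,637,923.03.
Current sales = 148,730 × $78.20 = $11,630,686.00.
Margin of safety = $11,630,686.00 − $4,637,923.03 = $6,992,763.

$6,992,763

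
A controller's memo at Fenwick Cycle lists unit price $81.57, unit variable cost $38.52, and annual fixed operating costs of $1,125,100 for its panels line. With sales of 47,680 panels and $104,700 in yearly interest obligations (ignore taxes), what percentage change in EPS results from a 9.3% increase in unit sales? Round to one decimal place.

At 47,680 units, contribution = 47,680 × $43.05 = $2,052,624.00.
Subtracting fixed costs: EBIT = $2,052,624.00 − $1,125,100 = $927,524.00.
Interest = $104,700.00, so EBIT − I = $822,824.00.
Degree of combined leverage = contribution ÷ (EBIT − I) = $2,052,624.00 ÷ $822,824.00 = 2.4946.
EPS therefore changes by 2.4946 × (+9.3%) = +23.2%.

+23.2%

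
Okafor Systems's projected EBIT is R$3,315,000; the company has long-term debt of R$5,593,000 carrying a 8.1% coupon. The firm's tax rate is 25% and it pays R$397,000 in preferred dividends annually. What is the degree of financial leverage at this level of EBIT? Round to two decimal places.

Interest = R$453,033.00.
Preferred dividends grossed up pre-tax: R$397,000 / (1 − 0.25) = R$529,333.33.
DFL = EBIT ÷ [EBIT − I − D_p/(1−t)] = R$3,315,000 ÷ [R$3,315,000 − R$453,033.00 − R$529,333.33] = R$3,315,000 ÷ R$2,332,633.67 = 1.4211.

1.42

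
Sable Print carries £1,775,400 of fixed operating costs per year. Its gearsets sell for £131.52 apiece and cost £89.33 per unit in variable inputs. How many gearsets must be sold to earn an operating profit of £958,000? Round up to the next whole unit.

Each unit contributes £131.52 − £89.33 = £42.19.
Required volume = (fixed costs + target profit) ÷ CM = (£1,775,400 + £958,000) ÷ £42.19 = 64,787.86, so 64,788 gearsets.

64,788 gearsets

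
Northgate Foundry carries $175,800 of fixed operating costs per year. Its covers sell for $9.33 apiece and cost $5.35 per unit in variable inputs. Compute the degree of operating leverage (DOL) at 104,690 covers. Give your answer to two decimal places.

1.73

At 104,690 units, contribution = 104,690 × $3.98 = $416,666.20.
Subtracting fixed costs: EBIT = $416,666.20 − $175,800 = $240,866.20.
Degree of operating leverage = $416,666.20 / $240,866.20 = 1.7299.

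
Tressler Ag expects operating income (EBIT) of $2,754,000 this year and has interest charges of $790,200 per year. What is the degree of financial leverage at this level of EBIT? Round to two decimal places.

1.40

Interest = $790,200.00.
DFL = EBIT ÷ (EBIT − I) = $2,754,000 ÷ ($2,754,000 − $790,200.00) = $2,754,000 ÷ $1,963,800.00 = 1.4024.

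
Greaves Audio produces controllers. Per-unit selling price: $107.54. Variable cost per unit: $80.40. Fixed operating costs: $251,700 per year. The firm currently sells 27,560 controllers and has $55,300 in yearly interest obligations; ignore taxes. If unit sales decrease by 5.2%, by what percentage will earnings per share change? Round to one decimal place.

Total contribution margin = 27,560 × $27.14 = $747,978.40.
EBIT = $747,978.40 − $251,700 = $496,278.40.
Interest = $55,300.00, so EBIT − I = $440,978.40.
Degree of combined leverage = contribution ÷ (EBIT − I) = $747,978.40 ÷ $440,978.40 = 1.6962.
EPS therefore changes by 1.6962 × (-5.2%) = -8.8%.

-8.8%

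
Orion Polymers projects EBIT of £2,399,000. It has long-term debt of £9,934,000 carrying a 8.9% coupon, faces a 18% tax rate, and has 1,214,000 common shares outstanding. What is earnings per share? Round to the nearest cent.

Pre-tax income = £2,399,000 − £884,126.00 = £1,514,874.00.
Net income = £1,514,874.00 × (1 − 0.18) = £1,242,196.68.
EPS = £1,242,196.68 ÷ 1,214,000 = £1.02.

£1.02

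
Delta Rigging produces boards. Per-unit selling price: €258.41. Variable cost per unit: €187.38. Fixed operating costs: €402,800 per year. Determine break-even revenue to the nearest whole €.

CM per unit = €258.41 − €187.38 = €71.03; CM ratio = €71.03 / €258.41 = 0.2749.
Break-even sales = FC ÷ CM ratio = €402,800 × €258.41 / €71.03 = €1,465,403.

€1,465,403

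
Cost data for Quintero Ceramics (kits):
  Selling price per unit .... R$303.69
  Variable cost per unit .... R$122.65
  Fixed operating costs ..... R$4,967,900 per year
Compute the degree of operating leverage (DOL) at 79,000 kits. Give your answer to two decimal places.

Total contribution margin = 79,000 × R$181.04 = R$14,302,160.00.
Subtracting fixed costs: EBIT = R$14,302,160.00 − R$4,967,900 = R$9,334,260.00.
So DOL = total CM / EBIT = R$14,302,160.00 / R$9,334,260.00 = 1.5322.

1.53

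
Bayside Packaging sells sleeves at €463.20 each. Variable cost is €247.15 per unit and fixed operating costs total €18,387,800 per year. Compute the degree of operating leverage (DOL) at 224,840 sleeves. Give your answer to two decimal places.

1.61

Contribution at this volume is 224,840 × €216.05 = €48,576,682.00.
Subtracting fixed costs: EBIT = €48,576,682.00 − €18,387,800 = €30,188,882.00.
Degree of operating leverage = €48,576,682.00 / €30,188,882.00 = 1.6091.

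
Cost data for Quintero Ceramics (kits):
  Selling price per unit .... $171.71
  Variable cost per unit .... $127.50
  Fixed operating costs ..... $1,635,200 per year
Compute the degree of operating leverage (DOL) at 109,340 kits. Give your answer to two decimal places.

At 109,340 units, contribution = 109,340 × $44.21 = $4,833,921.40.
Operating income = contribution − fixed costs = $4,833,921.40 − $1,635,200 = $3,198,721.40.
So DOL = total CM / EBIT = $4,833,921.40 / $3,198,721.40 = 1.5112.

1.51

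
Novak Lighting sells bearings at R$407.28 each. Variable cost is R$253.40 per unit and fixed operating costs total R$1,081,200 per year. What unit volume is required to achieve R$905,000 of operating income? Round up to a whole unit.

Contribution margin per unit = R$407.28 − R$253.40 = R$153.88.
Need Q such that Q × R$153.88 − R$1,081,200 = R$905,000, i.e. Q = R$1,986,200 / R$153.88 = 12,907.46 → 12,908.

12,908 bearings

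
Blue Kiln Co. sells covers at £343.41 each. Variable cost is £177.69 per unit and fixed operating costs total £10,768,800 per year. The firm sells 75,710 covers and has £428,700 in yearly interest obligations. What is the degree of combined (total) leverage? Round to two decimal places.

Contribution at this volume is 75,710 × £165.72 = £12,546,661.20.
Subtracting fixed costs: EBIT = £12,546,661.20 − £10,768,800 = £1,777,861.20. Interest = £428,700.00.
DOL = £12,546,661.20 ÷ £1,777,861.20 = 7.0572; DFL = £1,777,861.20 ÷ £1,349,161.20 = 1.3178.
DCL = DOL × DFL = 7.0572 × 1.3178 = 9.3000.

9.30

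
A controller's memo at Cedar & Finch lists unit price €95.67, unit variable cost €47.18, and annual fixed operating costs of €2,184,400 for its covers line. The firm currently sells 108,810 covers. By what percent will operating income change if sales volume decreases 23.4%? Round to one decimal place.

Total contribution margin = 108,810 × €48.49 = €5,276,196.90.
Operating income = contribution − fixed costs = €5,276,196.90 − €2,184,400 = €3,091,796.90.
Degree of operating leverage = €5,276,196.90 / €3,091,796.90 = 1.7065.
%ΔEBIT = DOL × %ΔSales = 1.7065 × -23.4% = -39.9%.

-39.9%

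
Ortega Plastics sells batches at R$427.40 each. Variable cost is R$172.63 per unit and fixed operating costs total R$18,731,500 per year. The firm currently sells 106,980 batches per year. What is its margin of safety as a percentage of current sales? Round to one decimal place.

Contribution margin per unit = R$427.40 − R$172.63 = R$254.77. Break-even units = R$18,731,500 ÷ R$254.77 = 73,523.18; break-even revenue = 73,523.18 × R$427.40 = R$31,423,806.18.
Current sales = 106,980 × R$427.40 = R$45,723,252.00.
Margin of safety = (R$45,723,252.00 − R$31,423,806.18) ÷ R$45,723,252.00 = 31.3%.

31.3%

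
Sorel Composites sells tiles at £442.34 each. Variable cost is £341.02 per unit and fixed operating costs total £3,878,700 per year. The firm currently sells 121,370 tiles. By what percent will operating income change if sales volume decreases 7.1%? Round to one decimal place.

Total contribution margin = 121,370 × £101.32 = £12,297,208.40.
EBIT = £12,297,208.40 − £3,878,700 = £8,418,508.40.
DOL = contribution ÷ EBIT = £12,297,208.40 ÷ £8,418,508.40 = 1.4607.
%ΔEBIT = DOL × %ΔSales = 1.4607 × -7.1% = -10.4%.

-10.4%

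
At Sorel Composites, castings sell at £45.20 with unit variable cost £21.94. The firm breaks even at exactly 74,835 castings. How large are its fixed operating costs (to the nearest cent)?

£1,740,662.10

Each unit contributes £45.20 − £21.94 = £23.26.
Since BE = FC / CM, FC = 74,835 × £23.26 = £1,740,662.10.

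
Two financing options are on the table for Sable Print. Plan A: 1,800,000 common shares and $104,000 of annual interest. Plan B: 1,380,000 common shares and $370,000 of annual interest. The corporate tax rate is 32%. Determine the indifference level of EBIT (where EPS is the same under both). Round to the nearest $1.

$1,244,000

At indifference, (EBIT − 104,000)(1 − t)/1,800,000 = (EBIT − 370,000)(1 − t)/1,380,000.
Cancelling (1 − t) and cross-multiplying: 1,380,000·(EBIT − 104,000) = 1,800,000·(EBIT − 370,000).
EBIT × (1,800,000 − 1,380,000) = 370,000 × 1,800,000 − 104,000 × 1,380,000 = 522,480,000,000, so EBIT = 522,480,000,000 ÷ 420,000 = 1,244,000.00.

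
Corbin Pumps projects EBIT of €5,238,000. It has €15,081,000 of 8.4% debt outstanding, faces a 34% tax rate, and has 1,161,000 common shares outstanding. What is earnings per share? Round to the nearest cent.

Interest = €1,266,804.00, so EBT = €5,238,000 − €1,266,804.00 = €3,971,196.00.
After tax at 34%: net income = €3,971,196.00 × 0.66 = €2,620,989.36.
EPS = €2,620,989.36 ÷ 1,161,000 = €2.26.

€2.26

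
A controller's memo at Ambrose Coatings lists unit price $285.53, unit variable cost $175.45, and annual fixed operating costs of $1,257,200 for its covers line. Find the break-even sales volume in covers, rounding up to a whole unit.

Each unit contributes $285.53 − $175.45 = $110.08.
Break-even volume = fixed costs ÷ CM per unit = $1,257,200 ÷ $110.08 = 11,420.78, so 11,421 covers.

11,421 covers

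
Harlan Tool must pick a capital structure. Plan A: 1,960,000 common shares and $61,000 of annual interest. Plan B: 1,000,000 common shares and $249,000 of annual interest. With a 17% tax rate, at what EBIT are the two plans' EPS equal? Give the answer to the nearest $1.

$444,833

At indifference, (EBIT − 61,000)(1 − t)/1,960,000 = (EBIT − 249,000)(1 − t)/1,000,000.
The (1 − t) factor cancels: (EBIT − 61,000) × 1,000,000 = (EBIT − 249,000) × 1,960,000.
EBIT × (1,960,000 − 1,000,000) = 249,000 × 1,960,000 − 61,000 × 1,000,000 = 427,040,000,000, so EBIT = 427,040,000,000 ÷ 960,000 = 444,833.33.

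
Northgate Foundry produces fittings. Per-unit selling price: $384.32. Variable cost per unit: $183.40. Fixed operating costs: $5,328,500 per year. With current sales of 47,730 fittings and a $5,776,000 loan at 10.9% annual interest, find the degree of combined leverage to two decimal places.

At 47,730 units, contribution = 47,730 × $200.92 = $9,589,911.60.
Subtracting fixed costs: EBIT = $9,589,911.60 − $5,328,500 = $4,261,411.60. Interest = $629,584.00.
DOL = $9,589,911.60 ÷ $4,261,411.60 = 2.2504; DFL = $4,261,411.60 ÷ $3,631,827.60 = 1.1734.
Combined leverage = 2.2504 × 1.1734 = 2.6406.

2.64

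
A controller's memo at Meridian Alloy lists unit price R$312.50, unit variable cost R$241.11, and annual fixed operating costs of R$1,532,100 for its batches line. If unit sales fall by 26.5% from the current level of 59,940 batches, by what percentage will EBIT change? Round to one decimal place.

At 59,940 units, contribution = 59,940 × R$71.39 = R$4,279,116.60.
EBIT = R$4,279,116.60 − R$1,532,100 = R$2,747,016.60.
So DOL = total CM / EBIT = R$4,279,116.60 / R$2,747,016.60 = 1.5577.
So EBIT moves 1.5577 × (-26.5%) = -41.3%.

-41.3%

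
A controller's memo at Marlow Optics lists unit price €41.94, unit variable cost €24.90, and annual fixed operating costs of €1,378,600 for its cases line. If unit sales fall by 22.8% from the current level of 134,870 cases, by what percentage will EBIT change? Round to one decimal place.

Contribution at this volume is 134,870 × €17.04 = €2,298,184.80.
EBIT = €2,298,184.80 − €1,378,600 = €919,584.80.
Degree of operating leverage = €2,298,184.80 / €919,584.80 = 2.4992.
Operating income changes by 2.4992 × -22.8% = -57.0%.

-57.0%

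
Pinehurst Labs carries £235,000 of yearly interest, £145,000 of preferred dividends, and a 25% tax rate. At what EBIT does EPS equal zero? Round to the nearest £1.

£428,333

Preferred dividends are paid after tax, so their pre-tax equivalent is £145,000 ÷ (1 − 0.25) = £193,333.33.
EPS = 0 when EBIT covers interest plus the pre-tax preferred burden: £235,000 + £193,333.33 = £428,333.33.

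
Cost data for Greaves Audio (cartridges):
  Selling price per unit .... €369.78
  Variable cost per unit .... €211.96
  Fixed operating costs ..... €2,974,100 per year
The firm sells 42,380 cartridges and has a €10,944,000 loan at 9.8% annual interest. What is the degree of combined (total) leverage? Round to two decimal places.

At 42,380 units, contribution = 42,380 × €157.82 = €6,688,411.60.
Operating income = contribution − fixed costs = €6,688,411.60 − €2,974,100 = €3,714,311.60. Interest = €1,072,512.00, so EBIT − I = €2,641,799.60.
DCL = contribution ÷ (EBIT − I) = €6,688,411.60 ÷ €2,641,799.60 = 2.5318.

2.53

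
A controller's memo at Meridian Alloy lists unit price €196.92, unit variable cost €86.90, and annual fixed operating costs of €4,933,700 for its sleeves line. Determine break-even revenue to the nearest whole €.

€8,830,614

Contribution margin per unit = €196.92 − €86.90 = €110.02, a CM ratio of €110.02 ÷ €196.92 = 0.5587.
Break-even revenue = fixed costs × price ÷ CM = €4,933,700 × €196.92 ÷ €110.02 = €8,830,614.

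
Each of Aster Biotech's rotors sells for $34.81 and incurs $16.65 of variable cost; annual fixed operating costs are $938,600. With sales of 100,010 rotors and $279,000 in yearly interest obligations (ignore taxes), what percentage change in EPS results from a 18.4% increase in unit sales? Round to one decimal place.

+55.8%

Contribution at this volume is 100,010 × $18.16 = $1,816,181.60.
Subtracting fixed costs: EBIT = $1,816,181.60 − $938,600 = $877,581.60.
Interest = $279,000.00, so EBIT − I = $598,581.60.
Degree of combined leverage = contribution ÷ (EBIT − I) = $1,816,181.60 ÷ $598,581.60 = 3.0341.
%ΔEPS = DCL × %ΔSales = 3.0341 × +18.4% = +55.8%.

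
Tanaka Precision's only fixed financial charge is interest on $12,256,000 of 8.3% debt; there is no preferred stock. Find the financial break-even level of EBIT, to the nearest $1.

Annual interest = 8.3% × $12,256,000 = $1,017,248.00.
Without preferred stock the financial break-even is simply EBIT = interest = $1,017,248.00.

$1,017,248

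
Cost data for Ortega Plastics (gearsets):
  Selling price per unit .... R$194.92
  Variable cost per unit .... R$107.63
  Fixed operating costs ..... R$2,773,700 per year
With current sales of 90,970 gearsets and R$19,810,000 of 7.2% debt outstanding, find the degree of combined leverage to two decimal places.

Total contribution margin = 90,970 × R$87.29 = R$7,940,771.30.
Subtracting fixed costs: EBIT = R$7,940,771.30 − R$2,773,700 = R$5,167,071.30. Interest = R$1,426,320.00.
DOL = R$7,940,771.30 ÷ R$5,167,071.30 = 1.5368; DFL = R$5,167,071.30 ÷ R$3,740,751.30 = 1.3813.
DCL = DOL × DFL = 1.5368 × 1.3813 = 2.1228.

2.12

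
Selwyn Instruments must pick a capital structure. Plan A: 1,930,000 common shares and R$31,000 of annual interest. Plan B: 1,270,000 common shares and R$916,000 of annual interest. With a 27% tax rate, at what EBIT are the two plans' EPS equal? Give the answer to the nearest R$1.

R$2,618,955

At indifference, (EBIT − 31,000)(1 − t)/1,930,000 = (EBIT − 916,000)(1 − t)/1,270,000.
Cancelling (1 − t) and cross-multiplying: 1,270,000·(EBIT − 31,000) = 1,930,000·(EBIT − 916,000).
EBIT × (1,930,000 − 1,270,000) = 916,000 × 1,930,000 − 31,000 × 1,270,000 = 1,728,510,000,000, so EBIT = 1,728,510,000,000 ÷ 660,000 = 2,618,954.55.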